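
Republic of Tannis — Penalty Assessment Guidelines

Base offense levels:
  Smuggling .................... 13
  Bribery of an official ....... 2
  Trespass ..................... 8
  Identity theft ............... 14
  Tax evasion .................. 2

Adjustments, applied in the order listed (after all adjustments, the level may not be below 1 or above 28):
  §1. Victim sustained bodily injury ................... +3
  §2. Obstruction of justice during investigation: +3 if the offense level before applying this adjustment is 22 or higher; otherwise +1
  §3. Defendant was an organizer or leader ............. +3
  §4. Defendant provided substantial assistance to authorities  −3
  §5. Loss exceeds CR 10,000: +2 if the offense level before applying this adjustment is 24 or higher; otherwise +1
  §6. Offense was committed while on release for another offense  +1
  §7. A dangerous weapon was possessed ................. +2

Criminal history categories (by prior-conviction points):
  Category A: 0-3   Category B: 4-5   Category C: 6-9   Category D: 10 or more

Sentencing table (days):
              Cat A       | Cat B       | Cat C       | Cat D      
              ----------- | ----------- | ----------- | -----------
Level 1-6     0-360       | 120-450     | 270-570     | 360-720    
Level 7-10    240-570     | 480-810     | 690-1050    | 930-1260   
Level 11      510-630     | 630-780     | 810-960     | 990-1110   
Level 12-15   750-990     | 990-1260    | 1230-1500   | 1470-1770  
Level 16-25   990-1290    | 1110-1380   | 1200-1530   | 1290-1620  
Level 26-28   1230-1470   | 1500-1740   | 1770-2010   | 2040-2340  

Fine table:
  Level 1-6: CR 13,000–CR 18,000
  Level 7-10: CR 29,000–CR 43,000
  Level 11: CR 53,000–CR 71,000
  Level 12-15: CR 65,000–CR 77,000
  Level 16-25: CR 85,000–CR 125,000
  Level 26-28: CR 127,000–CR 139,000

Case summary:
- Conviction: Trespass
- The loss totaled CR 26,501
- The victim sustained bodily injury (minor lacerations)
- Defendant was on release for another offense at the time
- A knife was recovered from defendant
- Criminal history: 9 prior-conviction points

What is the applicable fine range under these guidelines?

CR 65,000–CR 77,000

Base offense level for trespass: 8.
§1 applies: 8 + 3 = 11.
§5 applies (level before this adjustment is 11 < 24, so +1): 11 + 1 = 12.
§6 applies: 12 + 1 = 13.
§7 applies: 13 + 2 = 15.
Final offense level: 15.
Level 15 falls in the 12-15 band.
Fine table: Level 12-15 → CR 65,000–CR 77,000.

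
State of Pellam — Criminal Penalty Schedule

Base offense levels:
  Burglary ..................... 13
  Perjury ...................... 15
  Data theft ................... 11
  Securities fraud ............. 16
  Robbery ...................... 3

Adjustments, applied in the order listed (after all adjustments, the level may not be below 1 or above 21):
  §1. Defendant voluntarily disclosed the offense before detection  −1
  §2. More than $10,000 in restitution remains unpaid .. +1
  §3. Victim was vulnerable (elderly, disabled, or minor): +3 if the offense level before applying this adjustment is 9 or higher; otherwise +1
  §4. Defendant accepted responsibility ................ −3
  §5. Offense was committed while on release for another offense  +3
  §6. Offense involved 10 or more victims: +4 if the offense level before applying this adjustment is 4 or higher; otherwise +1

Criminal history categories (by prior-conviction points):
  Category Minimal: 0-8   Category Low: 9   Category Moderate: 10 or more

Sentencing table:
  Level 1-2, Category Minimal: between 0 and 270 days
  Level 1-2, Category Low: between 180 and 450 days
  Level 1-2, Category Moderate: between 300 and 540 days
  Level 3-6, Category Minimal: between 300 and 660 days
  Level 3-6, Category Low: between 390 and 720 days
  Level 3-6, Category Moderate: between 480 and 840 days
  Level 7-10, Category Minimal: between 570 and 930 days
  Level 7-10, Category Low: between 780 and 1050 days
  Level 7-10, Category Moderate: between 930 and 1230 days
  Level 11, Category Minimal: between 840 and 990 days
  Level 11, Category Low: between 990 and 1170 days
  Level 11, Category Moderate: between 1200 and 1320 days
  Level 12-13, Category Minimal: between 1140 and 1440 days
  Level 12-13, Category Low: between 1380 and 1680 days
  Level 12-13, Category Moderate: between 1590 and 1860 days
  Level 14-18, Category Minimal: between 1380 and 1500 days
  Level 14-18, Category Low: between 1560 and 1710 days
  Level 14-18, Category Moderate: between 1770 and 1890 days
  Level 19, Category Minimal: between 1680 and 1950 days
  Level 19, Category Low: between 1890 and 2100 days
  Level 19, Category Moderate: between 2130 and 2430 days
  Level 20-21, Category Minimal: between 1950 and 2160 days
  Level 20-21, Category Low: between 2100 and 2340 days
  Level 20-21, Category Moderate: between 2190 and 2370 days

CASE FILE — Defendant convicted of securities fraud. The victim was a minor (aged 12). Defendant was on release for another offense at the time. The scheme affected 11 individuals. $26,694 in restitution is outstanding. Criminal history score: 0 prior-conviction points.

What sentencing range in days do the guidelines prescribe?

Base offense level for securities fraud: 16.
§1 does not apply.
§2 applies: 16 + 1 = 17.
§3 applies (level before this adjustment is 17 ≥ 9, so +3): 17 + 3 = 20.
§5 applies: 20 + 3 = 23.
§6 applies (level before this adjustment is 23 ≥ 4, so +4): 23 + 4 = 27.
Level 27 exceeds the maximum of 21; capped at 21.
Final offense level: 21.
Criminal history: 0 prior points → Category Minimal (0-8).
Level 21 falls in the 20-21 band.
Grid: Level 20-21 × Category Minimal = 1950-2160 days.

1950-2160 days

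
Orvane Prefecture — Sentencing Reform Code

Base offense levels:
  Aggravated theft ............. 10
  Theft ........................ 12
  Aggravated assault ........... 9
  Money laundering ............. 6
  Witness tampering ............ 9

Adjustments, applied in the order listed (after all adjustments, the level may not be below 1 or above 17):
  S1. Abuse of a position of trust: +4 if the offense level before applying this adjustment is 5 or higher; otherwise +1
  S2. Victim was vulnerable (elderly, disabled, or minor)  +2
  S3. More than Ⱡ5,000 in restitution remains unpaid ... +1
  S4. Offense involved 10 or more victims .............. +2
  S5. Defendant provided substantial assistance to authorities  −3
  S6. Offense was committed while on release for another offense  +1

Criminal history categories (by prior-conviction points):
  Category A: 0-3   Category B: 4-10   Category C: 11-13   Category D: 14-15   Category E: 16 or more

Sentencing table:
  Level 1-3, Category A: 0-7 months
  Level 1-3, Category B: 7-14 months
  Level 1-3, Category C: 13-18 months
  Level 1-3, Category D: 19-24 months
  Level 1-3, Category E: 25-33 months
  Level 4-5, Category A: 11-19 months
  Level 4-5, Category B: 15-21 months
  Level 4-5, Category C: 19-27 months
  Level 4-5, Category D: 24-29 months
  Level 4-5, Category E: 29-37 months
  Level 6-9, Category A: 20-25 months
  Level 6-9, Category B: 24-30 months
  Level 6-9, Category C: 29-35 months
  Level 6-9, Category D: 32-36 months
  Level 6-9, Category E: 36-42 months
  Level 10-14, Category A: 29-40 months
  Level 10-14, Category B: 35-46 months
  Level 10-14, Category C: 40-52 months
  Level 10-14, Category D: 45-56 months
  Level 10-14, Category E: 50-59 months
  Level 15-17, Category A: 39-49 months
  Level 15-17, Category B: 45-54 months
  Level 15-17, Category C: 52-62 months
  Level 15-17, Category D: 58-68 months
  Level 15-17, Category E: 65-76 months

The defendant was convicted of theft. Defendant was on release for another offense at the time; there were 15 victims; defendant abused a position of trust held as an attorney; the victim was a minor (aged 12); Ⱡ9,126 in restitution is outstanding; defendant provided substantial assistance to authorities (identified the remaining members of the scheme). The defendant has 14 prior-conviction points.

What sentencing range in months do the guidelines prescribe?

58-68 months

Base offense level for theft: 12.
S1 applies (level before this adjustment is 12 ≥ 5, so +4): 12 + 4 = 16.
S2 applies: 16 + 2 = 18.
S3 applies: 18 + 1 = 19.
S4 applies: 19 + 2 = 21.
S5 applies: 21 − 3 = 18.
S6 applies: 18 + 1 = 19.
Level 19 exceeds the maximum of 17; capped at 17.
Final offense level: 17.
Criminal history: 14 prior points → Category D (14-15).
Level 17 falls in the 15-17 band.
Grid: Level 15-17 × Category D = 58-68 months.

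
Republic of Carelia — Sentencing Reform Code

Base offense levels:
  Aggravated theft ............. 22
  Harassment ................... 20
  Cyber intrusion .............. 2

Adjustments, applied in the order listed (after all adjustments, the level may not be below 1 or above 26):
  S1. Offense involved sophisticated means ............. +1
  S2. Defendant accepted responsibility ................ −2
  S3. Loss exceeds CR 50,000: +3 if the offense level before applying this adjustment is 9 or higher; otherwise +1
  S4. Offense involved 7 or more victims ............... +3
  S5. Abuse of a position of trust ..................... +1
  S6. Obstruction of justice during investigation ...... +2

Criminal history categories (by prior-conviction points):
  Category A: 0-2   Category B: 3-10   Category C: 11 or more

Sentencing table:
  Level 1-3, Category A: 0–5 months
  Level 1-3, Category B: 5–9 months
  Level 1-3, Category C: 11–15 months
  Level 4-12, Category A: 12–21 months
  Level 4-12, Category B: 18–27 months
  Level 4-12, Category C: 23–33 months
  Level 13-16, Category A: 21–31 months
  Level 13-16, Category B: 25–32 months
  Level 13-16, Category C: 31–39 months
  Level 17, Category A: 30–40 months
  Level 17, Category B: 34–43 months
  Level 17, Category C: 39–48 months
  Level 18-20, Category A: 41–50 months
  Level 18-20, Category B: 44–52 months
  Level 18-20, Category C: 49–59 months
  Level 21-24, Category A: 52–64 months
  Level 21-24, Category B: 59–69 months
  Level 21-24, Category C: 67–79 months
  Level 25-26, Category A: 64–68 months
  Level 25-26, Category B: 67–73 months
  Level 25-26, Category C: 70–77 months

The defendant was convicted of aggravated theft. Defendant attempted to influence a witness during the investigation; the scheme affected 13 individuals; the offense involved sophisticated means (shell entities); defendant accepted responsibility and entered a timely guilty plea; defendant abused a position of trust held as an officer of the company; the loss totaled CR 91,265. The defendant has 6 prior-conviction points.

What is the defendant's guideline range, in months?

67-73 months

Base offense level for aggravated theft: 22.
S1 applies: 22 + 1 = 23.
S2 applies: 23 − 2 = 21.
S3 applies (level before this adjustment is 21 ≥ 9, so +3): 21 + 3 = 24.
S4 applies: 24 + 3 = 27.
S5 applies: 27 + 1 = 28.
S6 applies: 28 + 2 = 30.
Level 30 exceeds the maximum of 26; capped at 26.
Final offense level: 26.
Criminal history: 6 prior points → Category B (3-10).
Level 26 falls in the 25-26 band.
Grid: Level 25-26 × Category B = 67-73 months.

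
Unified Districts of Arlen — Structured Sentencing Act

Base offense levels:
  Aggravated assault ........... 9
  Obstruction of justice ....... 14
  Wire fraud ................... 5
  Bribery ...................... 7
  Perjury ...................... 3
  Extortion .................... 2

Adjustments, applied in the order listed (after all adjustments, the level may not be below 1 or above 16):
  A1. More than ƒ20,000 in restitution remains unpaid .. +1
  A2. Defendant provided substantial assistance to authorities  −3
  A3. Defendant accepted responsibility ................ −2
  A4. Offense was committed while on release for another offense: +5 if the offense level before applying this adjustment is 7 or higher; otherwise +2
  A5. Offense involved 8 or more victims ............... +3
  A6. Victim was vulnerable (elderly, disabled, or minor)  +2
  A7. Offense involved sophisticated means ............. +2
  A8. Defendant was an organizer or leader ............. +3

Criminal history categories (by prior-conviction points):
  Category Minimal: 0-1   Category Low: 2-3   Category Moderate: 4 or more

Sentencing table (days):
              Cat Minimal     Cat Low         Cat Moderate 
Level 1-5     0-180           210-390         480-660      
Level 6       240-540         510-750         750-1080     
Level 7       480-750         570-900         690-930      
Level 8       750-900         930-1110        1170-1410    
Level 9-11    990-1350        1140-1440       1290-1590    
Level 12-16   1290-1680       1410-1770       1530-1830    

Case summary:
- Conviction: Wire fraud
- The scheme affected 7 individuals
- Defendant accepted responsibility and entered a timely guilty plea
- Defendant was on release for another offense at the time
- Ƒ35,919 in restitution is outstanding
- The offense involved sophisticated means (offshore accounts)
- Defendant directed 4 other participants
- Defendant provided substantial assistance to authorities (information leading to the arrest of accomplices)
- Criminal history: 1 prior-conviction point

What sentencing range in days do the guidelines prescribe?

Base offense level for wire fraud: 5.
A1 applies: 5 + 1 = 6.
A2 applies: 6 − 3 = 3.
A3 applies: 3 − 2 = 1.
A4 applies (level before this adjustment is 1 < 7, so +2): 1 + 2 = 3.
A5 does not apply.
A7 applies: 3 + 2 = 5.
A8 applies: 5 + 3 = 8.
Final offense level: 8.
Criminal history: 1 prior point → Category Minimal (0-1).
Level 8 falls in the 8 band.
Grid: Level 8 × Category Minimal = 750-900 days.

750-900 days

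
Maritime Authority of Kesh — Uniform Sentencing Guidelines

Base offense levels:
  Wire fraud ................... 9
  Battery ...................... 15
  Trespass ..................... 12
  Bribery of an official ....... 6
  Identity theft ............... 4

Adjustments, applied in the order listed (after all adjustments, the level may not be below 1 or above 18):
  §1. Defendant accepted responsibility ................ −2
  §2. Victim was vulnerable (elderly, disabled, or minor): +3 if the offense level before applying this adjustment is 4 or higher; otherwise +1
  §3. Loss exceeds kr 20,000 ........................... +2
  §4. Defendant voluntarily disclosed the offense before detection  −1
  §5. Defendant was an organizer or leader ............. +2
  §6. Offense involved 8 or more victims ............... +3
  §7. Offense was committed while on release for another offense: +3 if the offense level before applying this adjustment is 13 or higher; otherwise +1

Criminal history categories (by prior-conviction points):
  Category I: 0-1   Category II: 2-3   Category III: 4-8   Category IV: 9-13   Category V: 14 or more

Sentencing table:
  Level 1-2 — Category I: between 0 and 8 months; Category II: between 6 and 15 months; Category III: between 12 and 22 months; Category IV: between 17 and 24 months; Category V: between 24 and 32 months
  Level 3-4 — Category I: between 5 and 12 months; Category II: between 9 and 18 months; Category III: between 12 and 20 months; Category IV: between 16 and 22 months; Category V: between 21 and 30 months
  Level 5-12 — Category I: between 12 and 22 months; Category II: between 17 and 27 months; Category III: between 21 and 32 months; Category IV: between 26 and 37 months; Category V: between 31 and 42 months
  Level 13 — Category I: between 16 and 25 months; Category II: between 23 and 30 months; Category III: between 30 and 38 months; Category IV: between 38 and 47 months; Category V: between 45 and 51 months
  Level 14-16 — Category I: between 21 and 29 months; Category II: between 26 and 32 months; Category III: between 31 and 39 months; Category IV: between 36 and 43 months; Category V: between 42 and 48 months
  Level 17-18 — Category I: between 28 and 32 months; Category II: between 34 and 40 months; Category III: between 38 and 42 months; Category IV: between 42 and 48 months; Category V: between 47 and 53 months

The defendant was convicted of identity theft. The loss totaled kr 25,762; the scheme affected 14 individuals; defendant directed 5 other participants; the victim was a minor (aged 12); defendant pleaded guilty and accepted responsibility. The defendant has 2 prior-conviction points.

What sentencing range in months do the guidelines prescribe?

Base offense level for identity theft: 4.
§1 applies: 4 − 2 = 2.
§2 applies (level before this adjustment is 2 < 4, so +1): 2 + 1 = 3.
§3 applies: 3 + 2 = 5.
§5 applies: 5 + 2 = 7.
§6 applies: 7 + 3 = 10.
Final offense level: 10.
Criminal history: 2 prior points → Category II (2-3).
Level 10 falls in the 5-12 band.
Grid: Level 5-12 × Category II = 17-27 months.

17-27 months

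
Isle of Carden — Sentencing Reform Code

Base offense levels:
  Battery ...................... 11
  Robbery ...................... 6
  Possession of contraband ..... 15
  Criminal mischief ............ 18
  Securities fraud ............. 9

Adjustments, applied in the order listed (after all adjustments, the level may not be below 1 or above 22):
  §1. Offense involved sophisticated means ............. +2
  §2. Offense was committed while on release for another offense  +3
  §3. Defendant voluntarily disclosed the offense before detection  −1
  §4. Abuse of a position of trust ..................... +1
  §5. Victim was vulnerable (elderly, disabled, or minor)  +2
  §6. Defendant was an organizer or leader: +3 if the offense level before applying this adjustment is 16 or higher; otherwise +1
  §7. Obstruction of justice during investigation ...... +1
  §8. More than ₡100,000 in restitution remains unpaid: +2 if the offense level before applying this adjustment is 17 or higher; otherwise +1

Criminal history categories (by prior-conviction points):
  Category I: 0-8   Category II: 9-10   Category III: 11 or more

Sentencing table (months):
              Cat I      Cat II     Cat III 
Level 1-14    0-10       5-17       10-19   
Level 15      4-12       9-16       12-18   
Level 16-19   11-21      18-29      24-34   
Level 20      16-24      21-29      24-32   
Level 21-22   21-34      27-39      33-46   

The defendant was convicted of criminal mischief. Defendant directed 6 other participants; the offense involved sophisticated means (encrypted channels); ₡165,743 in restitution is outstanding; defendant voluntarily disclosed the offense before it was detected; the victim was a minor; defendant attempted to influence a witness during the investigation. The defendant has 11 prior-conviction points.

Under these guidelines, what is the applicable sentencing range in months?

33-46 months

Base offense level for criminal mischief: 18.
§1 applies: 18 + 2 = 20.
§2 does not apply.
§3 applies: 20 − 1 = 19.
§4 does not apply.
§5 applies: 19 + 2 = 21.
§6 applies (level before this adjustment is 21 ≥ 16, so +3): 21 + 3 = 24.
§7 applies: 24 + 1 = 25.
§8 applies (level before this adjustment is 25 ≥ 17, so +2): 25 + 2 = 27.
Level 27 exceeds the maximum of 22; capped at 22.
Final offense level: 22.
Criminal history: 11 prior points → Category III (11+).
Level 22 falls in the 21-22 band.
Grid: Level 21-22 × Category III = 33-46 months.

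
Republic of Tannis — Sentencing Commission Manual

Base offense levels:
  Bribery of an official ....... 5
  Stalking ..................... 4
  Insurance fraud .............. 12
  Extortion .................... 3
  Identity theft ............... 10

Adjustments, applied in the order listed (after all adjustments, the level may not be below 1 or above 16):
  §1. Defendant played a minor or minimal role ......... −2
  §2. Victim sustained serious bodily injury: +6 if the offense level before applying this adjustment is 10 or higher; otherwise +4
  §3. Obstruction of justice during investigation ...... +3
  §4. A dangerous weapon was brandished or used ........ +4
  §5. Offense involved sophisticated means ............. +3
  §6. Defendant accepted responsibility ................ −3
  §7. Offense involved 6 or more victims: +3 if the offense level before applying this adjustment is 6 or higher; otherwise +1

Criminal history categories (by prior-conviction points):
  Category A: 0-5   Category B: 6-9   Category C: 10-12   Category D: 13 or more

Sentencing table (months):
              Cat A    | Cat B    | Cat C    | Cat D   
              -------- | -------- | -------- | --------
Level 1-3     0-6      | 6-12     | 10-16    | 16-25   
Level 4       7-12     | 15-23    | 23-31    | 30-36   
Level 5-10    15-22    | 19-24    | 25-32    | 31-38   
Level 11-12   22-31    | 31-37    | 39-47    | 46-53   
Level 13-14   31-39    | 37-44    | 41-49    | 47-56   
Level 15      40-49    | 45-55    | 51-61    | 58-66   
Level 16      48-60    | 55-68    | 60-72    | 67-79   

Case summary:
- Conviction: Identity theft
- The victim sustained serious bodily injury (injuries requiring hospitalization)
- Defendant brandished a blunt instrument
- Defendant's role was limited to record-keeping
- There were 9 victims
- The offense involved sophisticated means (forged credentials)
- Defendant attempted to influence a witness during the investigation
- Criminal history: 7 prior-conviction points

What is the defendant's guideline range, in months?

Base offense level for identity theft: 10.
§1 applies: 10 − 2 = 8.
§2 applies (level before this adjustment is 8 < 10, so +4): 8 + 4 = 12.
§3 applies: 12 + 3 = 15.
§4 applies: 15 + 4 = 19.
§5 applies: 19 + 3 = 22.
§7 applies (level before this adjustment is 22 ≥ 6, so +3): 22 + 3 = 25.
Level 25 exceeds the maximum of 16; capped at 16.
Final offense level: 16.
Criminal history: 7 prior points → Category B (6-9).
Level 16 falls in the 16 band.
Grid: Level 16 × Category B = 55-68 months.

55-68 months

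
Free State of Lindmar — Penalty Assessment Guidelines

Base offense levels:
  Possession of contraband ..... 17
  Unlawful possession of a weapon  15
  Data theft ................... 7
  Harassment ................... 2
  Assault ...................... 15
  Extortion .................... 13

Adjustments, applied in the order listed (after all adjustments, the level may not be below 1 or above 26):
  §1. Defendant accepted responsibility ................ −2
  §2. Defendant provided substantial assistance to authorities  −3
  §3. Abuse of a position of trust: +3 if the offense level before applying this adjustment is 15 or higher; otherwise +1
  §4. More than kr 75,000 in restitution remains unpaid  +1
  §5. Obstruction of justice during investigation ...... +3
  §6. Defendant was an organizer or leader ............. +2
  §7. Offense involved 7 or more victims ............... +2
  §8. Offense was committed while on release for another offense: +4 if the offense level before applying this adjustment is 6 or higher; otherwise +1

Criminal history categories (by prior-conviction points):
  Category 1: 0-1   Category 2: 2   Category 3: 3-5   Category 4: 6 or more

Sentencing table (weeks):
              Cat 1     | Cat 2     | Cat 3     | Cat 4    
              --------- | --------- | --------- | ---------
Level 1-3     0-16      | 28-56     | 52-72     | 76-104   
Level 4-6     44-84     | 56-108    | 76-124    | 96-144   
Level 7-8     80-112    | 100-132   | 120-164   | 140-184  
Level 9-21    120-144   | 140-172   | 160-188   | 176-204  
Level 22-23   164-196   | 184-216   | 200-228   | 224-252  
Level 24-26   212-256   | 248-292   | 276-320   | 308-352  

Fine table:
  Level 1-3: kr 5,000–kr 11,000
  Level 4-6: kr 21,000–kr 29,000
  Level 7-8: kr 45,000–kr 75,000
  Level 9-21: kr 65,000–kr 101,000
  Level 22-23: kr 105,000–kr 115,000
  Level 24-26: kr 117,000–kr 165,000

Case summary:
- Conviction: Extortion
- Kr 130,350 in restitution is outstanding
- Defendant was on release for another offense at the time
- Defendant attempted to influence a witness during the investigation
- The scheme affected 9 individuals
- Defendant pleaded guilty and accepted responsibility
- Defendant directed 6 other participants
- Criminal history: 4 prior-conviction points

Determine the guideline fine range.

kr 105,000–kr 115,000

Base offense level for extortion: 13.
§1 applies: 13 − 2 = 11.
§2 does not apply.
§3 does not apply.
§4 applies: 11 + 1 = 12.
§5 applies: 12 + 3 = 15.
§6 applies: 15 + 2 = 17.
§7 applies: 17 + 2 = 19.
§8 applies (level before this adjustment is 19 ≥ 6, so +4): 19 + 4 = 23.
Final offense level: 23.
Level 23 falls in the 22-23 band.
Fine table: Level 22-23 → kr 105,000–kr 115,000.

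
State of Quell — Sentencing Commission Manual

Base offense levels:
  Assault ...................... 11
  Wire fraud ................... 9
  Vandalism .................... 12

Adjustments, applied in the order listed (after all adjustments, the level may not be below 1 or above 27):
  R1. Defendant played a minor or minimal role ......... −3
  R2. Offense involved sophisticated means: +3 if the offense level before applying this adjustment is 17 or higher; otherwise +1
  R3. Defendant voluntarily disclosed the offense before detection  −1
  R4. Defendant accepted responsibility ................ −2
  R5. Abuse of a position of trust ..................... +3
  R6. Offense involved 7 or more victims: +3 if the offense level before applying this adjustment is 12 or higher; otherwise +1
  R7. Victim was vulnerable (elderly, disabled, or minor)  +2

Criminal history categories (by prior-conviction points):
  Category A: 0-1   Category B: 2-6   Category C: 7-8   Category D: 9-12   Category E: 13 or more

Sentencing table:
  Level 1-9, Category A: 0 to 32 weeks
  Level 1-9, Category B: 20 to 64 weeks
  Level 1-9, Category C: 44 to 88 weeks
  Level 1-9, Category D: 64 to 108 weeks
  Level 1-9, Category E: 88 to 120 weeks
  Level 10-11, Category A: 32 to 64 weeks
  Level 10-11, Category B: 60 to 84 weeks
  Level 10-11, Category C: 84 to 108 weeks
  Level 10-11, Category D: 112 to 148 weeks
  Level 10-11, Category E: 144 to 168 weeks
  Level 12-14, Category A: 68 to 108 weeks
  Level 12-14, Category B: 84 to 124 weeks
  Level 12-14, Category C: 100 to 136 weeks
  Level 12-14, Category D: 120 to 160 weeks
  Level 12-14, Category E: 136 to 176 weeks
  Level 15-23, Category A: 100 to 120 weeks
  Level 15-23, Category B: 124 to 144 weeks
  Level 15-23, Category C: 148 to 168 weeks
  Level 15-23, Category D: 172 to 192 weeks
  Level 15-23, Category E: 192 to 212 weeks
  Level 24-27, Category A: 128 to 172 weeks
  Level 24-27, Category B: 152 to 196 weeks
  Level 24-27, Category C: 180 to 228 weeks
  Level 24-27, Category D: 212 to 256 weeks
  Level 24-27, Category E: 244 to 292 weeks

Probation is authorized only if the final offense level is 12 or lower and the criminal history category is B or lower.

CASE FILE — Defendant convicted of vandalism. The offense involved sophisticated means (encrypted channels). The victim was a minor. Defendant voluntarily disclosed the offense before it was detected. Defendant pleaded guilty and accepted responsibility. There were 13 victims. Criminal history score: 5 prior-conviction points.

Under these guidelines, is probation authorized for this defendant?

Base offense level for vandalism: 12.
R2 applies (level before this adjustment is 12 < 17, so +1): 12 + 1 = 13.
R3 applies: 13 − 1 = 12.
R4 applies: 12 − 2 = 10.
R6 applies (level before this adjustment is 10 < 12, so +1): 10 + 1 = 11.
R7 applies: 11 + 2 = 13.
Final offense level: 13.
Criminal history: 5 prior points → Category B (2-6).
Level 13 falls in the 12-14 band.
Grid: Level 12-14 × Category B = 84-124 weeks.
Probation check: level 13 > 12 and category B ≤ B → not eligible.

No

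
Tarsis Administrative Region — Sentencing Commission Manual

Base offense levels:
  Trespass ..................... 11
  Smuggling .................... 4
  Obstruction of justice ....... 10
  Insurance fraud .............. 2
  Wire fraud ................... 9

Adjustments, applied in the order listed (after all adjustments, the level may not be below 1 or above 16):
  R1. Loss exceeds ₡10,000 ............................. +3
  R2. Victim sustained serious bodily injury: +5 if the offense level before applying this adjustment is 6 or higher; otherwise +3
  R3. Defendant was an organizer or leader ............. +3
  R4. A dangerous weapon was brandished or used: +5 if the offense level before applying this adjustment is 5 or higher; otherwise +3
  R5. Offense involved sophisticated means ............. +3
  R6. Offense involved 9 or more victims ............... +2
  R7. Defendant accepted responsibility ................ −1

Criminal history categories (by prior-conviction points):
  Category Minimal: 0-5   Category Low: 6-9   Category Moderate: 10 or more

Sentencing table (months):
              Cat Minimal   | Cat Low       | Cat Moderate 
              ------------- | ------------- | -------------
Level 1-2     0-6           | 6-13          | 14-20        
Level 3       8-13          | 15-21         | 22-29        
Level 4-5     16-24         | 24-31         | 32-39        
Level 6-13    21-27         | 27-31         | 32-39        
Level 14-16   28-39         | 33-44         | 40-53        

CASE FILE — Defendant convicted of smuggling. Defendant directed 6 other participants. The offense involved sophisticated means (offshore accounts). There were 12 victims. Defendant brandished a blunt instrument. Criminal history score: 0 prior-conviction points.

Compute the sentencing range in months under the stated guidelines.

Base offense level for smuggling: 4.
R1 does not apply.
R2 does not apply.
R3 applies: 4 + 3 = 7.
R4 applies (level before this adjustment is 7 ≥ 5, so +5): 7 + 5 = 12.
R5 applies: 12 + 3 = 15.
R6 applies: 15 + 2 = 17.
R7 does not apply.
Level 17 exceeds the maximum of 16; capped at 16.
Final offense level: 16.
Criminal history: 0 prior points → Category Minimal (0-5).
Level 16 falls in the 14-16 band.
Grid: Level 14-16 × Category Minimal = 28-39 months.

28-39 months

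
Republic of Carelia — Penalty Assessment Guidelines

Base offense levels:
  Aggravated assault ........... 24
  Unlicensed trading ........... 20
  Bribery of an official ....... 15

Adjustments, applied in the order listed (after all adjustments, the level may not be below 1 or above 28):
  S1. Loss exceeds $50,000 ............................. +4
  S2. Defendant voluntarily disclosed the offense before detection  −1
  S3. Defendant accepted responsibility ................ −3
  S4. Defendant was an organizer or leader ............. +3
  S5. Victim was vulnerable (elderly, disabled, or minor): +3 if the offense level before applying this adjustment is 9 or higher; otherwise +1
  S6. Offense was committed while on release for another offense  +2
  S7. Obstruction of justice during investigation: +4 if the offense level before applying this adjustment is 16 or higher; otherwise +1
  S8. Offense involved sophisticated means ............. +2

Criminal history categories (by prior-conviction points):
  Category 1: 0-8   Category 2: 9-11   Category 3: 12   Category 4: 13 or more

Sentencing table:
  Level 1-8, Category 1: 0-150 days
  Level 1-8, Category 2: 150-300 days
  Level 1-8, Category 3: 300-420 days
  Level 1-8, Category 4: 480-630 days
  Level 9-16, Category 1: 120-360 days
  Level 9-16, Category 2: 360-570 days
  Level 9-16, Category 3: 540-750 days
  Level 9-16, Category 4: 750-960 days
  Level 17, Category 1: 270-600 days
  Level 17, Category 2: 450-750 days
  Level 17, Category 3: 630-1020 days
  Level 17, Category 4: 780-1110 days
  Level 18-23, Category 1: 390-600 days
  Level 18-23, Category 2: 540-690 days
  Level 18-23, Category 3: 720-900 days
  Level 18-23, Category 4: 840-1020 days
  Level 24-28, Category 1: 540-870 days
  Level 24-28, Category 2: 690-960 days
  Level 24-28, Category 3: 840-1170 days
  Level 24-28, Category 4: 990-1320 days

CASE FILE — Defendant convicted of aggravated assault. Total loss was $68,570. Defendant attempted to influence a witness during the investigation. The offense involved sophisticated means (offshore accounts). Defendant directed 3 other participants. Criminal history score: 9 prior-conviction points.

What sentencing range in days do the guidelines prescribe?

690-960 days

Base offense level for aggravated assault: 24.
S1 applies: 24 + 4 = 28.
S2 does not apply.
S4 applies: 28 + 3 = 31.
S6 does not apply.
S7 applies (level before this adjustment is 31 ≥ 16, so +4): 31 + 4 = 35.
S8 applies: 35 + 2 = 37.
Level 37 exceeds the maximum of 28; capped at 28.
Final offense level: 28.
Criminal history: 9 prior points → Category 2 (9-11).
Level 28 falls in the 24-28 band.
Grid: Level 24-28 × Category 2 = 690-960 days.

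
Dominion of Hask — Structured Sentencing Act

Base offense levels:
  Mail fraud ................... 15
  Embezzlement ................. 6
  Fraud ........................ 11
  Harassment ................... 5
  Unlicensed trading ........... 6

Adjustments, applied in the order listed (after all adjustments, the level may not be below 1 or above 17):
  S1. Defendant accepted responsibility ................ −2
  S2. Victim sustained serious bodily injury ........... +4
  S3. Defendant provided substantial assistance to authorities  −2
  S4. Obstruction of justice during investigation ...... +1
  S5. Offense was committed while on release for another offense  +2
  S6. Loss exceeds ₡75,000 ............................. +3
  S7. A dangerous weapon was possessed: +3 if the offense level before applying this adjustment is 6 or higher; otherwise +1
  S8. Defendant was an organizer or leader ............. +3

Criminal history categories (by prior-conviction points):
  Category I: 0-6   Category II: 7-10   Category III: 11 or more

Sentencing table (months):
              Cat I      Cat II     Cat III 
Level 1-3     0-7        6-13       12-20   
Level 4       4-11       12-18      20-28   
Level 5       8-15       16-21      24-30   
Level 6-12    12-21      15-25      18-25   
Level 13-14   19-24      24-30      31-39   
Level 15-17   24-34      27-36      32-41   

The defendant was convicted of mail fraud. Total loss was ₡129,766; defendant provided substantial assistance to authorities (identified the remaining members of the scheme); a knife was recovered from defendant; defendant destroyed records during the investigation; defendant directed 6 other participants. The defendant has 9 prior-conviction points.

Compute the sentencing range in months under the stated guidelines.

Base offense level for mail fraud: 15.
S3 applies: 15 − 2 = 13.
S4 applies: 13 + 1 = 14.
S6 applies: 14 + 3 = 17.
S7 applies (level before this adjustment is 17 ≥ 6, so +3): 17 + 3 = 20.
S8 applies: 20 + 3 = 23.
Level 23 exceeds the maximum of 17; capped at 17.
Final offense level: 17.
Criminal history: 9 prior points → Category II (7-10).
Level 17 falls in the 15-17 band.
Grid: Level 15-17 × Category II = 27-36 months.

27-36 months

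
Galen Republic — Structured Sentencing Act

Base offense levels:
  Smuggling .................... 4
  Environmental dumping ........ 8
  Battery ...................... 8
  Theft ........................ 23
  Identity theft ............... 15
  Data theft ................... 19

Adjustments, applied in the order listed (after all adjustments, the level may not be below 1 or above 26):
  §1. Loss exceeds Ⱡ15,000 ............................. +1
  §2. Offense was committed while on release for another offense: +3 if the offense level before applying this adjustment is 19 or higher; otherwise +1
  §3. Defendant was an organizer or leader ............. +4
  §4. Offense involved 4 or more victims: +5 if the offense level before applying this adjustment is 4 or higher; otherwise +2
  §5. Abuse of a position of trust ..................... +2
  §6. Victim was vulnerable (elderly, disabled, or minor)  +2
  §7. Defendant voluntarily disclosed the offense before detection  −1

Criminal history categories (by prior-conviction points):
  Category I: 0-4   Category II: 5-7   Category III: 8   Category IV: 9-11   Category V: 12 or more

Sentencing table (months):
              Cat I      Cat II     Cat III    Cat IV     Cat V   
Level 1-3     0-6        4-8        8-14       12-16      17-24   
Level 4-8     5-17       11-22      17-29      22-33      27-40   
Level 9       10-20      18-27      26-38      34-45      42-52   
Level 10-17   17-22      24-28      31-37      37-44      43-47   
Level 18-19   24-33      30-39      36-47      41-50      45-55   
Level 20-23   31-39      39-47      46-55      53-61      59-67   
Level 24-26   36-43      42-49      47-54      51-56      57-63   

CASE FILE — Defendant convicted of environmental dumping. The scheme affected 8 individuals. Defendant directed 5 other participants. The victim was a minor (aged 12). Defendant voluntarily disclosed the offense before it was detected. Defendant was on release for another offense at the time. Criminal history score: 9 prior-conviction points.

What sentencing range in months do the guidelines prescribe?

41-50 months

Base offense level for environmental dumping: 8.
§2 applies (level before this adjustment is 8 < 19, so +1): 8 + 1 = 9.
§3 applies: 9 + 4 = 13.
§4 applies (level before this adjustment is 13 ≥ 4, so +5): 13 + 5 = 18.
§6 applies: 18 + 2 = 20.
§7 applies: 20 − 1 = 19.
Final offense level: 19.
Criminal history: 9 prior points → Category IV (9-11).
Level 19 falls in the 18-19 band.
Grid: Level 18-19 × Category IV = 41-50 months.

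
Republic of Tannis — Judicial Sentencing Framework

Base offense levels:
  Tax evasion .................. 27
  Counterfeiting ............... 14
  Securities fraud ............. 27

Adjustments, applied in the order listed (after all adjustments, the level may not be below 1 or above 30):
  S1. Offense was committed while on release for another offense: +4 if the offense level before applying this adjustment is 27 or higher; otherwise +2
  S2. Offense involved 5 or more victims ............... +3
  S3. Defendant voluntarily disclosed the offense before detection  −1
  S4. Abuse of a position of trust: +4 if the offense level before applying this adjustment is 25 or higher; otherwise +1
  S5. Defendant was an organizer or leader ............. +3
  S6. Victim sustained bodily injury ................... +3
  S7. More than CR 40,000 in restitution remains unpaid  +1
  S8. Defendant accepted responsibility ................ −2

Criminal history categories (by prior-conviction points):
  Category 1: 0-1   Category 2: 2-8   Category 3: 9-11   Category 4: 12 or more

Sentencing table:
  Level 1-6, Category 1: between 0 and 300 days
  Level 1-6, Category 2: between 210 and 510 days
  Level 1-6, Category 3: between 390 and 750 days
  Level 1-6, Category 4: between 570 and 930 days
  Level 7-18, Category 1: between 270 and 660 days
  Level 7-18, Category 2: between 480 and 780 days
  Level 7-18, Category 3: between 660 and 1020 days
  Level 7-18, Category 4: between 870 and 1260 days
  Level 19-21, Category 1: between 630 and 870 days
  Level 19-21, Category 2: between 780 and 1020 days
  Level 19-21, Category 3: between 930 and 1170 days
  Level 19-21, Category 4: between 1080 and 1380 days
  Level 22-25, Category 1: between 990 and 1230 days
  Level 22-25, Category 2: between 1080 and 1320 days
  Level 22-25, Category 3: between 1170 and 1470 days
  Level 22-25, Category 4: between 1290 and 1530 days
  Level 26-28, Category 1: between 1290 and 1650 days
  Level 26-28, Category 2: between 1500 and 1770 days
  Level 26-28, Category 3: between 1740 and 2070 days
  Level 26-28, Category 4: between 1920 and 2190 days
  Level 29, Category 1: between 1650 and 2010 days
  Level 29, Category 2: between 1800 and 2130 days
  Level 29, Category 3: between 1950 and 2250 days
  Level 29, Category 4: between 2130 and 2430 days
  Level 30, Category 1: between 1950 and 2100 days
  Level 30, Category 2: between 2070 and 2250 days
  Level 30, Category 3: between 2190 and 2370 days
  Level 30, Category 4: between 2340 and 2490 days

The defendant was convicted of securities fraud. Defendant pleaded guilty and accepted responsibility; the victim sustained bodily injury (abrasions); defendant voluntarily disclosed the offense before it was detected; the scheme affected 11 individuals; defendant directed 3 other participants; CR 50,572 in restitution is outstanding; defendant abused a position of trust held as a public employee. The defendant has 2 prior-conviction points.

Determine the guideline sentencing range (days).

Base offense level for securities fraud: 27.
S1 does not apply.
S2 applies: 27 + 3 = 30.
S3 applies: 30 − 1 = 29.
S4 applies (level before this adjustment is 29 ≥ 25, so +4): 29 + 4 = 33.
S5 applies: 33 + 3 = 36.
S6 applies: 36 + 3 = 39.
S7 applies: 39 + 1 = 40.
S8 applies: 40 − 2 = 38.
Level 38 exceeds the maximum of 30; capped at 30.
Final offense level: 30.
Criminal history: 2 prior points → Category 2 (2-8).
Level 30 falls in the 30 band.
Grid: Level 30 × Category 2 = 2070-2250 days.

2070-2250 days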